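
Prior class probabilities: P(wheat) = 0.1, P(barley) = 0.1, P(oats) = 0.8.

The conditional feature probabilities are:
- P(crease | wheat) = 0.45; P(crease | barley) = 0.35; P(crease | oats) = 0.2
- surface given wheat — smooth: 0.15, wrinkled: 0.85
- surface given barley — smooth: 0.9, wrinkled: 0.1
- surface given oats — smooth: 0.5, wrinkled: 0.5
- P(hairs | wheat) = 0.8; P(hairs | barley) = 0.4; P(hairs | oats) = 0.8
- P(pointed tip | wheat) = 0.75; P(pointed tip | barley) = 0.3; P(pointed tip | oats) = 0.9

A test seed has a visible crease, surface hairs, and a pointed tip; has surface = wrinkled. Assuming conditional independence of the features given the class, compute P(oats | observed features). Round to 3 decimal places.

wheat: 0.1 × 0.45 × 0.85 × 0.8 × 0.75 = 0.02295
barley: 0.1 × 0.35 × 0.1 × 0.4 × 0.3 = 0.00042
oats: 0.8 × 0.2 × 0.5 × 0.8 × 0.9 = 0.0576
P(oats | x) = 0.0576 / 0.08097 ≈ 0.711

0.711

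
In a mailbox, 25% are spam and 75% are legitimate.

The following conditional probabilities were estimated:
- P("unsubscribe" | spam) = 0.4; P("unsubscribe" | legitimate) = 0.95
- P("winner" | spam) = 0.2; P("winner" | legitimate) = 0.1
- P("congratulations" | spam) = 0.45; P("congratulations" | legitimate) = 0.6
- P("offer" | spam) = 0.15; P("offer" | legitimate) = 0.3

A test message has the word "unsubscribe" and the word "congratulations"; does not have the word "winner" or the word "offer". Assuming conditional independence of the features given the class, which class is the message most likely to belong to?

spam: 0.25 × 0.4 × (1−0.2) × 0.45 × (1−0.15) = 0.0306
legitimate: 0.75 × 0.95 × (1−0.1) × 0.6 × (1−0.3) = 0.269325
Highest score → legitimate.

legitimate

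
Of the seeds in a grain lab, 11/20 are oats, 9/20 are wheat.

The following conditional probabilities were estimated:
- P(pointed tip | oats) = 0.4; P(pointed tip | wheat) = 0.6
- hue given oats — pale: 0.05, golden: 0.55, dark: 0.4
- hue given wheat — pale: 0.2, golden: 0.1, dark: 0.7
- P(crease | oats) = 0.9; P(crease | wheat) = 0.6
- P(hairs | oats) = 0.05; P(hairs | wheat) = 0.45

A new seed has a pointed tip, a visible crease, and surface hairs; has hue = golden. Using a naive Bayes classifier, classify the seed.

wheat

oats: 0.55 × 0.4 × 0.55 × 0.9 × 0.05 = 0.005445
wheat: 0.45 × 0.6 × 0.1 × 0.6 × 0.45 = 0.00729
Highest score → wheat.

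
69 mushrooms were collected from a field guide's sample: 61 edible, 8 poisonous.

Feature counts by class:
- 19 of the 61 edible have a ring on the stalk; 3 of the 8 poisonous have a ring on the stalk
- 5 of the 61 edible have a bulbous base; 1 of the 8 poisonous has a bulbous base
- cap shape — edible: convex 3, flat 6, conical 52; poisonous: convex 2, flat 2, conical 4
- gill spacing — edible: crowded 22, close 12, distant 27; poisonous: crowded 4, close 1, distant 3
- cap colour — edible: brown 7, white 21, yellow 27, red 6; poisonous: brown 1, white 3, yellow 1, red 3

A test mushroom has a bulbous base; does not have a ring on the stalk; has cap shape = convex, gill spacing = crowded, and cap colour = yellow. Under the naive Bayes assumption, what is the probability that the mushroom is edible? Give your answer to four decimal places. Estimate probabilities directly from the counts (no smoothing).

edible: (61/69) × (42/61) × (5/61) × (3/61) × (22/61) × (27/61) ≈ 0.000391705
poisonous: (8/69) × (5/8) × (1/8) × (2/8) × (4/8) × (1/8) ≈ 0.000141531
P(edible | x) = 0.000391705 / 0.000533236 ≈ 0.7346

0.7346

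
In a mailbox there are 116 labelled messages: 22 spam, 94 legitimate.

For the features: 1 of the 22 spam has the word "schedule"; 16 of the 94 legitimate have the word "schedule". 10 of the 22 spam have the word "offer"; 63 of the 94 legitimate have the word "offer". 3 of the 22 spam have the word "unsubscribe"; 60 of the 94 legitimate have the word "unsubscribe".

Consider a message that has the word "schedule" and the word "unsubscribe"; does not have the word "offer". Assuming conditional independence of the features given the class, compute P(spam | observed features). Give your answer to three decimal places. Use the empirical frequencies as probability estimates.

spam: (22/116) × (1/22) × (12/22) × (3/22) ≈ 0.000641208
legitimate: (94/116) × (16/94) × (31/94) × (60/94) ≈ 0.0290348
P(spam | x) = 0.000641208 / 0.029676008 ≈ 0.022

0.022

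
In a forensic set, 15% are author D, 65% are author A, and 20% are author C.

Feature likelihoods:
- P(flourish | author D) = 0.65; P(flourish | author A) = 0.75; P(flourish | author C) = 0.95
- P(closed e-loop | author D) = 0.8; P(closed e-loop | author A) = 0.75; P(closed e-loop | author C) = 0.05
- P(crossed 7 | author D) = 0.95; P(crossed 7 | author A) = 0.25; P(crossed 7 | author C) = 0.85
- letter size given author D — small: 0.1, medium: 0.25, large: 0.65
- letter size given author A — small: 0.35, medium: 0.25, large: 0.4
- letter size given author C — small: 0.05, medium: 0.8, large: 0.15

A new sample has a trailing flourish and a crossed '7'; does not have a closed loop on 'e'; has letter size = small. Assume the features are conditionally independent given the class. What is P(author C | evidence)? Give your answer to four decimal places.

author D: 0.15 × 0.65 × (1−0.8) × 0.95 × 0.1 = 0.0018525
author A: 0.65 × 0.75 × (1−0.75) × 0.25 × 0.35 = 0.0106640625
author C: 0.2 × 0.95 × (1−0.05) × 0.85 × 0.05 = 0.00767125
P(author C | x) = 0.00767125 / 0.0201878125 ≈ 0.3800

0.3800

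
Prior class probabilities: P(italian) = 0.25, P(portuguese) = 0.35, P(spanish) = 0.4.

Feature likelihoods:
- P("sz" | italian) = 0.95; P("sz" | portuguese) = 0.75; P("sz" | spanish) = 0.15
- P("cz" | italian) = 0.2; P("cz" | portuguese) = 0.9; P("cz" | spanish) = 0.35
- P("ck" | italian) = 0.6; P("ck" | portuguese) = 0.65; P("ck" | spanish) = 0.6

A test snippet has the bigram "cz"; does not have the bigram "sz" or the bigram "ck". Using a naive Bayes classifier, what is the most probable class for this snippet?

spanish

italian: 0.25 × (1−0.95) × 0.2 × (1−0.6) = 0.001
portuguese: 0.35 × (1−0.75) × 0.9 × (1−0.65) = 0.0275625
spanish: 0.4 × (1−0.15) × 0.35 × (1−0.6) = 0.0476
Highest score → spanish.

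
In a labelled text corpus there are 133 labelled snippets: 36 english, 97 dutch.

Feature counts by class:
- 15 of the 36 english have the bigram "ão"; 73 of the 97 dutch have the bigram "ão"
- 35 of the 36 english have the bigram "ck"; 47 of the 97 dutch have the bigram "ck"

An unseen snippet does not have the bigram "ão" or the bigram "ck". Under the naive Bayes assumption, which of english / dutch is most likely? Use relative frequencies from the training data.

english: (36/133) × (21/36) × (1/36) ≈ 0.00438596
dutch: (97/133) × (24/97) × (50/97) ≈ 0.093016
Highest score → dutch.

dutch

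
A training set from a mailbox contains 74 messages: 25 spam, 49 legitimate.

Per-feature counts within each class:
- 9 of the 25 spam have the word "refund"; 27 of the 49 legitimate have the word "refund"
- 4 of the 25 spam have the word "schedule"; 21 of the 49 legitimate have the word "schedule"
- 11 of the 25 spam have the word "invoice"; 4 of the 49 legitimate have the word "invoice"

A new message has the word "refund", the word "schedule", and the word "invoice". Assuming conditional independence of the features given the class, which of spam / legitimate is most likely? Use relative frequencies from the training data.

spam: (25/74) × (9/25) × (4/25) × (11/25) ≈ 0.00856216
legitimate: (49/74) × (27/49) × (21/49) × (4/49) ≈ 0.012765
Highest score → legitimate.

legitimate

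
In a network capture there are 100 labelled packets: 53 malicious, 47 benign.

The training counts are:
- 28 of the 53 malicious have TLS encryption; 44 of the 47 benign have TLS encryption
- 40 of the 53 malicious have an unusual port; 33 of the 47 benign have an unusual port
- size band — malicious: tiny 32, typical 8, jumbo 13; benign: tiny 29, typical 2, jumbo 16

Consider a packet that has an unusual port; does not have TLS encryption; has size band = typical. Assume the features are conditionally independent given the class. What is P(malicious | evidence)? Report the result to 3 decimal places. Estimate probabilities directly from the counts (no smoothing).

malicious: (53/100) × (25/53) × (40/53) × (8/53) ≈ 0.0284799
benign: (47/100) × (3/47) × (33/47) × (2/47) ≈ 0.000896333
P(malicious | x) = 0.0284799 / 0.029376233 ≈ 0.969

0.969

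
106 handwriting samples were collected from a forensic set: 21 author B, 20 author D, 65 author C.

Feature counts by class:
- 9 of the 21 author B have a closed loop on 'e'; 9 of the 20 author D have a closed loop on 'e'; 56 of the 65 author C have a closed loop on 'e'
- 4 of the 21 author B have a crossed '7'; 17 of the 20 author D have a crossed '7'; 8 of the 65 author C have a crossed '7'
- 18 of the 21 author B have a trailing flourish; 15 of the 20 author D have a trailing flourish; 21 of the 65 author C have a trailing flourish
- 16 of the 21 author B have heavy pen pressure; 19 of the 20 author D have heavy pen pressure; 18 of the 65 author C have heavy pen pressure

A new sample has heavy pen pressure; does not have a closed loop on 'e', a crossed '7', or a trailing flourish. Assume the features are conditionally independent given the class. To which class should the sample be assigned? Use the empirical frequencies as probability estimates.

author B: (21/106) × (12/21) × (17/21) × (3/21) × (16/21) ≈ 0.00997488
author D: (20/106) × (11/20) × (3/20) × (5/20) × (19/20) ≈ 0.00369693
author C: (65/106) × (9/65) × (57/65) × (44/65) × (18/65) ≈ 0.0139571
Highest score → author C.

author C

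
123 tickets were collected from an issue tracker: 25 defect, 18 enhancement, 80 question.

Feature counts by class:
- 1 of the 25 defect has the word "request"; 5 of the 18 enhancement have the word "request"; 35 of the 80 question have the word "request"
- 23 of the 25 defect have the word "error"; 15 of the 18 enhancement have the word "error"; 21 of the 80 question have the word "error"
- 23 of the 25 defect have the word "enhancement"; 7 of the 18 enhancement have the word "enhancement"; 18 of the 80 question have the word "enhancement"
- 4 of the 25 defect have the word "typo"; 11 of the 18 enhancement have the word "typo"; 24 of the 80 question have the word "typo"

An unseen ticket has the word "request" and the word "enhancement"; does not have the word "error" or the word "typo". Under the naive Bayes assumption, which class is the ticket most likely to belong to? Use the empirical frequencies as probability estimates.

question

defect: (25/123) × (1/25) × (2/25) × (23/25) × (21/25) ≈ 0.000502634
enhancement: (18/123) × (5/18) × (3/18) × (7/18) × (7/18) ≈ 0.00102462
question: (80/123) × (35/80) × (59/80) × (18/80) × (56/80) ≈ 0.0330526
Highest score → question.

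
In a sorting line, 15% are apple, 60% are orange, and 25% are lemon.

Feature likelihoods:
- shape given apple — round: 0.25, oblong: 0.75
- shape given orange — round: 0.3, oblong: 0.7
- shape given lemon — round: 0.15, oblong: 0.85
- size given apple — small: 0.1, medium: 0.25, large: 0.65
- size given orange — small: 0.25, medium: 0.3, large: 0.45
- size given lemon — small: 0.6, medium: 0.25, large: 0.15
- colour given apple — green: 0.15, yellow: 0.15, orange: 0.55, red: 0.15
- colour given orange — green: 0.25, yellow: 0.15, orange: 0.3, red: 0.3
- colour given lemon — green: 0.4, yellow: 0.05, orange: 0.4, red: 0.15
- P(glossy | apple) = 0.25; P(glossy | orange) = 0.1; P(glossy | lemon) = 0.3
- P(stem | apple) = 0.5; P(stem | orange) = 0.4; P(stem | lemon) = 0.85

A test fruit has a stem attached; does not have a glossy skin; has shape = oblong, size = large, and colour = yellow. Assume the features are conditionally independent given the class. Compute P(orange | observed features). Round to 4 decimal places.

apple: 0.15 × 0.75 × 0.65 × 0.15 × (1−0.25) × 0.5 = 0.00411328125
orange: 0.6 × 0.7 × 0.45 × 0.15 × (1−0.1) × 0.4 = 0.010206
lemon: 0.25 × 0.85 × 0.15 × 0.05 × (1−0.3) × 0.85 = 0.00094828125
P(orange | x) = 0.010206 / 0.0152675625 ≈ 0.6685

0.6685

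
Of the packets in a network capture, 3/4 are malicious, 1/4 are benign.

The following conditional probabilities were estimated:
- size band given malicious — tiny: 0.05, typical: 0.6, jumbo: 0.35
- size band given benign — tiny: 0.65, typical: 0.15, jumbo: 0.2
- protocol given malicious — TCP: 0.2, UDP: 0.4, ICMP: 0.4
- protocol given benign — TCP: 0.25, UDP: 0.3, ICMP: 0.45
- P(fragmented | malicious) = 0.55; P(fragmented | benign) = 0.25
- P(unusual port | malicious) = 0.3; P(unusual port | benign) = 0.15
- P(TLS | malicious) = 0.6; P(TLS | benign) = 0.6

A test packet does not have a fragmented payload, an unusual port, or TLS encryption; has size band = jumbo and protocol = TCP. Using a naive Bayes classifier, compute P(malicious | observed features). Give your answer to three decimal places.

0.675

malicious: 0.75 × 0.35 × 0.2 × (1−0.55) × (1−0.3) × (1−0.6) = 0.006615
benign: 0.25 × 0.2 × 0.25 × (1−0.25) × (1−0.15) × (1−0.6) = 0.0031875
P(malicious | x) = 0.006615 / 0.0098025 ≈ 0.675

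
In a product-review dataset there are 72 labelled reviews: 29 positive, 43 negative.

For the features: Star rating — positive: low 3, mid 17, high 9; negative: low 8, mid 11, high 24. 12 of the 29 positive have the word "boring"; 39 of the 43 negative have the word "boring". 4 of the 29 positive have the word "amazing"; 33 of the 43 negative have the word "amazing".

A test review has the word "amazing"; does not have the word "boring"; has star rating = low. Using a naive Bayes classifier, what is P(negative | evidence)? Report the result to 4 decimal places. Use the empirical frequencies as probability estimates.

0.7019

positive: (29/72) × (3/29) × (17/29) × (4/29) ≈ 0.00336901
negative: (43/72) × (8/43) × (4/43) × (33/43) ≈ 0.00793222
P(negative | x) = 0.00793222 / 0.01130123 ≈ 0.7019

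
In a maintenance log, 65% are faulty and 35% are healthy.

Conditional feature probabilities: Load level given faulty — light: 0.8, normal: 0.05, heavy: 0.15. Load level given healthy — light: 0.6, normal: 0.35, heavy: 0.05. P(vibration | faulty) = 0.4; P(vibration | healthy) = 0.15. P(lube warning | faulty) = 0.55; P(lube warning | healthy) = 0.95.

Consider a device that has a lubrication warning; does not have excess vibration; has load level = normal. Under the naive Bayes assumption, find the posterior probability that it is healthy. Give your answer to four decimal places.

faulty: 0.65 × 0.05 × (1−0.4) × 0.55 = 0.010725
healthy: 0.35 × 0.35 × (1−0.15) × 0.95 = 0.09891875
P(healthy | x) = 0.09891875 / 0.10964375 ≈ 0.9022

0.9022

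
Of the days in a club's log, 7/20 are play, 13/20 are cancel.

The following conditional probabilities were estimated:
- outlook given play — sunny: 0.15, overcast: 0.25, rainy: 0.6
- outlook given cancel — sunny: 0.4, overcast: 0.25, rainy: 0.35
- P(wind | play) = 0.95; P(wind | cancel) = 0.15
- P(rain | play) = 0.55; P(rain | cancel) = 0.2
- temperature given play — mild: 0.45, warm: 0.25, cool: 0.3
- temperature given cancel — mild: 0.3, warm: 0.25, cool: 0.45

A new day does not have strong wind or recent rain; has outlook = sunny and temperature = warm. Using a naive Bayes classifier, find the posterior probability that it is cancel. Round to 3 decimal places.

0.993

play: 0.35 × 0.15 × (1−0.95) × (1−0.55) × 0.25 = 0.0002953125
cancel: 0.65 × 0.4 × (1−0.15) × (1−0.2) × 0.25 = 0.0442
P(cancel | x) = 0.0442 / 0.0444953125 ≈ 0.993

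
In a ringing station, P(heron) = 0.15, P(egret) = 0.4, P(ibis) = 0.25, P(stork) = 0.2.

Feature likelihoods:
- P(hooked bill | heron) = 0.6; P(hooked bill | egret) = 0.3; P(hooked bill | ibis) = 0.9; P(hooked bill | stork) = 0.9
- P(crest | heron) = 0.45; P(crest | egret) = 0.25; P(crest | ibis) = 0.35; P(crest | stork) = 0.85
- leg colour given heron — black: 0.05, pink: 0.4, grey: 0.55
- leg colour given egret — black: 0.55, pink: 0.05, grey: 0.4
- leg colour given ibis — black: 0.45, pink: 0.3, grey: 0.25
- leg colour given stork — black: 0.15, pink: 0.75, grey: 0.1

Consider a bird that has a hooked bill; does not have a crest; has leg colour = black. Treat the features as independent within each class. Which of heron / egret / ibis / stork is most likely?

heron: 0.15 × 0.6 × (1−0.45) × 0.05 = 0.002475
egret: 0.4 × 0.3 × (1−0.25) × 0.55 = 0.0495
ibis: 0.25 × 0.9 × (1−0.35) × 0.45 = 0.0658125
stork: 0.2 × 0.9 × (1−0.85) × 0.15 = 0.00405
Highest score → ibis.

ibis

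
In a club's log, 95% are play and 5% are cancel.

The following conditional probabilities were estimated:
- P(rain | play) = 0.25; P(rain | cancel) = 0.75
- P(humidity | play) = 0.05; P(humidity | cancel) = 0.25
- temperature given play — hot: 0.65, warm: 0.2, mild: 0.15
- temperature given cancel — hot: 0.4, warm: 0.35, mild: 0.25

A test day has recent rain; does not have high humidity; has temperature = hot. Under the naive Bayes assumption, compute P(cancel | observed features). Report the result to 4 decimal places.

0.0712

play: 0.95 × 0.25 × (1−0.05) × 0.65 = 0.14665625
cancel: 0.05 × 0.75 × (1−0.25) × 0.4 = 0.01125
P(cancel | x) = 0.01125 / 0.15790625 ≈ 0.0712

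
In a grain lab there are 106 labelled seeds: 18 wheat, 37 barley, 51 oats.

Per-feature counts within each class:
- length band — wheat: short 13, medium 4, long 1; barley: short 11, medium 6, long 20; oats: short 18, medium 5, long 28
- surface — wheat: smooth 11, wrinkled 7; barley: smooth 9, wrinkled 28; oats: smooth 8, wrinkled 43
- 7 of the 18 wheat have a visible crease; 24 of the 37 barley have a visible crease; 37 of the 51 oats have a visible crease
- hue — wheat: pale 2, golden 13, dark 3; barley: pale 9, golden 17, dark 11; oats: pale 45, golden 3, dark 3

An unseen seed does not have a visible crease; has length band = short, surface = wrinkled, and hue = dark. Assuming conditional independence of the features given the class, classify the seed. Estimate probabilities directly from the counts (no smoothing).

barley

wheat: (18/106) × (13/18) × (7/18) × (11/18) × (3/18) ≈ 0.00485771
barley: (37/106) × (11/37) × (28/37) × (13/37) × (11/37) ≈ 0.00820306
oats: (51/106) × (18/51) × (43/51) × (14/51) × (3/51) ≈ 0.00231193
Highest score → barley.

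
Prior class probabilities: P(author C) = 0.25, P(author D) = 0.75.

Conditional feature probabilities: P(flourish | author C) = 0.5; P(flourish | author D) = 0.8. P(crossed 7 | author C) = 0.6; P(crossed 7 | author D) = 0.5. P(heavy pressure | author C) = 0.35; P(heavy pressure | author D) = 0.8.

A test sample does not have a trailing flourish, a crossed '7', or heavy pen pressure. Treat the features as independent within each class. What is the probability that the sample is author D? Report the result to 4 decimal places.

0.3158

author C: 0.25 × (1−0.5) × (1−0.6) × (1−0.35) = 0.0325
author D: 0.75 × (1−0.8) × (1−0.5) × (1−0.8) = 0.015
P(author D | x) = 0.015 / 0.0475 ≈ 0.3158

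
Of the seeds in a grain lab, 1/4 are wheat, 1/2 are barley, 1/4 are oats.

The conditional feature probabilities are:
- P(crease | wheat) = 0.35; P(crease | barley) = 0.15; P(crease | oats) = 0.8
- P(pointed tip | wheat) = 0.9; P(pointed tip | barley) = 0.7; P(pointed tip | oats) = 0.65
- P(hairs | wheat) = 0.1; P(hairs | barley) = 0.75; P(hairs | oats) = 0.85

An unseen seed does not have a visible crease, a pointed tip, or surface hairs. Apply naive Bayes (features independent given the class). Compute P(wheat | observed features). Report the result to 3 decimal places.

0.298

wheat: 0.25 × (1−0.35) × (1−0.9) × (1−0.1) = 0.014625
barley: 0.5 × (1−0.15) × (1−0.7) × (1−0.75) = 0.031875
oats: 0.25 × (1−0.8) × (1−0.65) × (1−0.85) = 0.002625
P(wheat | x) = 0.014625 / 0.049125 ≈ 0.298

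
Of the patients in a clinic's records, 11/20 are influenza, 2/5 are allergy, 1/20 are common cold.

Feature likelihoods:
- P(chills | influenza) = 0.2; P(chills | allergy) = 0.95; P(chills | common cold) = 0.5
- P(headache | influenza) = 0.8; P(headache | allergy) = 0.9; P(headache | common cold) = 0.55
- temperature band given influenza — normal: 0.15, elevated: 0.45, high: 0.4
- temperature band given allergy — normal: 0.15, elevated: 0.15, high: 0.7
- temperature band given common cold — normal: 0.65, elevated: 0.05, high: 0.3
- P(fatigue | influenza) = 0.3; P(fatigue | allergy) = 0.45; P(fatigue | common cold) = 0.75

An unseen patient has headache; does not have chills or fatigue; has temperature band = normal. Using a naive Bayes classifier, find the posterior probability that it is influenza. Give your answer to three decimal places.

0.909

influenza: 0.55 × (1−0.2) × 0.8 × 0.15 × (1−0.3) = 0.03696
allergy: 0.4 × (1−0.95) × 0.9 × 0.15 × (1−0.45) = 0.001485
common cold: 0.05 × (1−0.5) × 0.55 × 0.65 × (1−0.75) = 0.002234375
P(influenza | x) = 0.03696 / 0.040679375 ≈ 0.909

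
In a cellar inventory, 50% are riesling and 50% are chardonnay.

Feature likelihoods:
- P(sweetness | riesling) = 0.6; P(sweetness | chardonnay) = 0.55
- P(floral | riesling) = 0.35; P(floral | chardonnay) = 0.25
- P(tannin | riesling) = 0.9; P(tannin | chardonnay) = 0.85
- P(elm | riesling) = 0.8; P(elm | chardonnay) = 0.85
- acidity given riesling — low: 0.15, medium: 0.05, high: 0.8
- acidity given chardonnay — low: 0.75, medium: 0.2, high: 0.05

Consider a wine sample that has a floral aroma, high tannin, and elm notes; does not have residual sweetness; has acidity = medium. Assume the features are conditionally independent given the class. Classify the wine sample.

chardonnay

riesling: 0.5 × (1−0.6) × 0.35 × 0.9 × 0.8 × 0.05 = 0.00252
chardonnay: 0.5 × (1−0.55) × 0.25 × 0.85 × 0.85 × 0.2 = 0.008128125
Highest score → chardonnay.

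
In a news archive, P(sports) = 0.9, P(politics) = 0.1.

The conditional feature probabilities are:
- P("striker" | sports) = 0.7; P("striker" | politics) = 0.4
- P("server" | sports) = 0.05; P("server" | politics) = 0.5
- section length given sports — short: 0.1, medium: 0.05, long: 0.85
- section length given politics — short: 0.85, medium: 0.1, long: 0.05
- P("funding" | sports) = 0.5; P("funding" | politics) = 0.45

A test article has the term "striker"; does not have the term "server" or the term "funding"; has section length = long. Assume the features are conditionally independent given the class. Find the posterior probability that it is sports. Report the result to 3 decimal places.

sports: 0.9 × 0.7 × (1−0.05) × 0.85 × (1−0.5) = 0.2543625
politics: 0.1 × 0.4 × (1−0.5) × 0.05 × (1−0.45) = 0.00055
P(sports | x) = 0.2543625 / 0.2549125 ≈ 0.998

0.998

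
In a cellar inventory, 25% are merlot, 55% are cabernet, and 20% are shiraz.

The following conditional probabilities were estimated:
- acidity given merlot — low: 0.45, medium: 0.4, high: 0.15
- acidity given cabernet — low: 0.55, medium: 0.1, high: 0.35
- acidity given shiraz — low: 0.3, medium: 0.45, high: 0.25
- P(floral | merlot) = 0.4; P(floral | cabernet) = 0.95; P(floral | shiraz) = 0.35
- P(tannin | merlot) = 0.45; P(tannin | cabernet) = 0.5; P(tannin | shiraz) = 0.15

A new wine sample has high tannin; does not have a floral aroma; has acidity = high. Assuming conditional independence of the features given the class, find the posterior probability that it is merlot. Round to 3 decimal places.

merlot: 0.25 × 0.15 × (1−0.4) × 0.45 = 0.010125
cabernet: 0.55 × 0.35 × (1−0.95) × 0.5 = 0.0048125
shiraz: 0.2 × 0.25 × (1−0.35) × 0.15 = 0.004875
P(merlot | x) = 0.010125 / 0.0198125 ≈ 0.511

0.511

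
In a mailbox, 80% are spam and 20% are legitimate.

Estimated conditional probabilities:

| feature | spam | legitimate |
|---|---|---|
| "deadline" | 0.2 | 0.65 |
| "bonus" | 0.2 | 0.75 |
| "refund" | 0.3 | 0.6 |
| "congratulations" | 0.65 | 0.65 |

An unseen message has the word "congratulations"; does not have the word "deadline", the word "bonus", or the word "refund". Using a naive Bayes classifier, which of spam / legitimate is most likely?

spam: 0.8 × (1−0.2) × (1−0.2) × (1−0.3) × 0.65 = 0.23296
legitimate: 0.2 × (1−0.65) × (1−0.75) × (1−0.6) × 0.65 = 0.00455
Highest score → spam.

spam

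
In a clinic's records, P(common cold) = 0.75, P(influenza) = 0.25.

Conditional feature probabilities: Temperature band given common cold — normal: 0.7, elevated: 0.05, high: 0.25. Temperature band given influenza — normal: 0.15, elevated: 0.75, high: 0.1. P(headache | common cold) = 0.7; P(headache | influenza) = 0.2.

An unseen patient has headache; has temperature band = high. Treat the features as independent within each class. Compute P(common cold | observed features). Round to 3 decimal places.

common cold: 0.75 × 0.25 × 0.7 = 0.13125
influenza: 0.25 × 0.1 × 0.2 = 0.005
P(common cold | x) = 0.13125 / 0.13625 ≈ 0.963

0.963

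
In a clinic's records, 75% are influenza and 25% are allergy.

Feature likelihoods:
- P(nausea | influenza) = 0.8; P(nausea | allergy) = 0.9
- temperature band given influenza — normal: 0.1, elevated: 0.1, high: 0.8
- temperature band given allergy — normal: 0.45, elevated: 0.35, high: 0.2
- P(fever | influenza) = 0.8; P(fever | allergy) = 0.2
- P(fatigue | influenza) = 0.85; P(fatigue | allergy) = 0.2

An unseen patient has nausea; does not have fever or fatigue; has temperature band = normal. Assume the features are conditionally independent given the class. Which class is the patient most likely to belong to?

influenza: 0.75 × 0.8 × 0.1 × (1−0.8) × (1−0.85) = 0.0018
allergy: 0.25 × 0.9 × 0.45 × (1−0.2) × (1−0.2) = 0.0648
Highest score → allergy.

allergy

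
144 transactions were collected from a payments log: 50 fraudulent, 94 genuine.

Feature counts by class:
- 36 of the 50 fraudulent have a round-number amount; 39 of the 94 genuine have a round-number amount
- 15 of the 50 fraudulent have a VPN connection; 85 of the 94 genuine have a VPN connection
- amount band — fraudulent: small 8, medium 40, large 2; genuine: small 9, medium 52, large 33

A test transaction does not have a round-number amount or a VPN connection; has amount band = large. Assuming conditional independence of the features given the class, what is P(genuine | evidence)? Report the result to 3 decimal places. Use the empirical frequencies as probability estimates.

fraudulent: (50/144) × (14/50) × (35/50) × (2/50) ≈ 0.00272222
genuine: (94/144) × (55/94) × (9/94) × (33/94) ≈ 0.0128381
P(genuine | x) = 0.0128381 / 0.01556032 ≈ 0.825

0.825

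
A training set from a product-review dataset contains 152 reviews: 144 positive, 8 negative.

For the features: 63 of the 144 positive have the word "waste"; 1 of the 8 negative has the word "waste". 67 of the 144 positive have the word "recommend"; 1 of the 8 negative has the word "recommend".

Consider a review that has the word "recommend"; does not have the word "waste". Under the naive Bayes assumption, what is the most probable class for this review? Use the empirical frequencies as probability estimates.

positive: (144/152) × (81/144) × (67/144) ≈ 0.247944
negative: (8/152) × (7/8) × (1/8) ≈ 0.00575658
Highest score → positive.

positive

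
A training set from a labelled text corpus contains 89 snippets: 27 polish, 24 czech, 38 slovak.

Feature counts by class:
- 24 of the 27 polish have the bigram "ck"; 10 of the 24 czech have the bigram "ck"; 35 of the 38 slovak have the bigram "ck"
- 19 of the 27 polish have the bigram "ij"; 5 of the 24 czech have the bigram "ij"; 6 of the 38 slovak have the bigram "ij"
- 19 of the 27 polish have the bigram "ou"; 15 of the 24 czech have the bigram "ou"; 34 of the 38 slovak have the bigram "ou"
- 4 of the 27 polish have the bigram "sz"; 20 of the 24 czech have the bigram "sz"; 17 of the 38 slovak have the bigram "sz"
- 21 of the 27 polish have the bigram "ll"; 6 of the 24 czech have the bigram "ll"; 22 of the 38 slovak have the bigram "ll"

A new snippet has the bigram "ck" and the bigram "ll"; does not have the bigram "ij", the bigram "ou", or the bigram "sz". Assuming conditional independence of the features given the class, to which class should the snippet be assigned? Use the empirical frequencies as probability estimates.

polish

polish: (27/89) × (24/27) × (8/27) × (8/27) × (23/27) × (21/27) ≈ 0.0156853
czech: (24/89) × (10/24) × (19/24) × (9/24) × (4/24) × (6/24) ≈ 0.00138986
slovak: (38/89) × (35/38) × (32/38) × (4/38) × (21/38) × (22/38) ≈ 0.0111531
Highest score → polish.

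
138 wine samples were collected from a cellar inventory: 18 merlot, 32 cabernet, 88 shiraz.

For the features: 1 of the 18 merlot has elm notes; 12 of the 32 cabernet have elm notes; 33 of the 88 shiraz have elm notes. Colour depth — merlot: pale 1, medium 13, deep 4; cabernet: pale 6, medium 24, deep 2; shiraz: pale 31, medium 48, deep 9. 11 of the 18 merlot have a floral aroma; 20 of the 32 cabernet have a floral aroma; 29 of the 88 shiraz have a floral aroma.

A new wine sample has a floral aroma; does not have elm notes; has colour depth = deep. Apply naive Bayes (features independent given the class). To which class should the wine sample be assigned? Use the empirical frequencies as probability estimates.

merlot

merlot: (18/138) × (17/18) × (4/18) × (11/18) ≈ 0.0167293
cabernet: (32/138) × (20/32) × (2/32) × (20/32) ≈ 0.00566123
shiraz: (88/138) × (55/88) × (9/88) × (29/88) ≈ 0.0134326
Highest score → merlot.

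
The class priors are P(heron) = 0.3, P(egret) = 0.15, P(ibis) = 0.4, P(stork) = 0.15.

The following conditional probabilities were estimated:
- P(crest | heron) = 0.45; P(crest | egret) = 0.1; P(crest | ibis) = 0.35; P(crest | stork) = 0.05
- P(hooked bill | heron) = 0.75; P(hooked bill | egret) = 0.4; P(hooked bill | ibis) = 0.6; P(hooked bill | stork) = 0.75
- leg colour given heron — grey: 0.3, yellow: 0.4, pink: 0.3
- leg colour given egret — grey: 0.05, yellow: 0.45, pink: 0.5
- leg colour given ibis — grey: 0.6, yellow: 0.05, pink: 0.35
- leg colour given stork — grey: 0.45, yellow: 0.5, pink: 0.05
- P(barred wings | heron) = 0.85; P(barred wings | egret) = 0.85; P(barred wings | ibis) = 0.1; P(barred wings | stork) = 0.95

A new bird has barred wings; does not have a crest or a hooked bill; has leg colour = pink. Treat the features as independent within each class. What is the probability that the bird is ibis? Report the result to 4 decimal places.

0.0724

heron: 0.3 × (1−0.45) × (1−0.75) × 0.3 × 0.85 = 0.01051875
egret: 0.15 × (1−0.1) × (1−0.4) × 0.5 × 0.85 = 0.034425
ibis: 0.4 × (1−0.35) × (1−0.6) × 0.35 × 0.1 = 0.00364
stork: 0.15 × (1−0.05) × (1−0.75) × 0.05 × 0.95 = 0.0016921875
P(ibis | x) = 0.00364 / 0.0502759375 ≈ 0.0724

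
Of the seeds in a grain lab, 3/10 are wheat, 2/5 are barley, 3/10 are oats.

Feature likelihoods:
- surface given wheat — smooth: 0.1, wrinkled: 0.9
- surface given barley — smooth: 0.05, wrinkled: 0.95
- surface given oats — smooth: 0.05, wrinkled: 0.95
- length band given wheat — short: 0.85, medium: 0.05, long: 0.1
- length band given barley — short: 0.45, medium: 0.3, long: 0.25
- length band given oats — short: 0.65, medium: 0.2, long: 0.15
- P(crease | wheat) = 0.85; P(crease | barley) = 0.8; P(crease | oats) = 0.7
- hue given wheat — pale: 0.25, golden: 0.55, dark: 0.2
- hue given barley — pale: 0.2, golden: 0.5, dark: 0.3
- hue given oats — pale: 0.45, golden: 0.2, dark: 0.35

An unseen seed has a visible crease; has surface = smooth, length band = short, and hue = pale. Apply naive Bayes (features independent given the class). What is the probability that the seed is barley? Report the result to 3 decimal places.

0.145

wheat: 0.3 × 0.1 × 0.85 × 0.85 × 0.25 = 0.00541875
barley: 0.4 × 0.05 × 0.45 × 0.8 × 0.2 = 0.00144
oats: 0.3 × 0.05 × 0.65 × 0.7 × 0.45 = 0.00307125
P(barley | x) = 0.00144 / 0.00993 ≈ 0.145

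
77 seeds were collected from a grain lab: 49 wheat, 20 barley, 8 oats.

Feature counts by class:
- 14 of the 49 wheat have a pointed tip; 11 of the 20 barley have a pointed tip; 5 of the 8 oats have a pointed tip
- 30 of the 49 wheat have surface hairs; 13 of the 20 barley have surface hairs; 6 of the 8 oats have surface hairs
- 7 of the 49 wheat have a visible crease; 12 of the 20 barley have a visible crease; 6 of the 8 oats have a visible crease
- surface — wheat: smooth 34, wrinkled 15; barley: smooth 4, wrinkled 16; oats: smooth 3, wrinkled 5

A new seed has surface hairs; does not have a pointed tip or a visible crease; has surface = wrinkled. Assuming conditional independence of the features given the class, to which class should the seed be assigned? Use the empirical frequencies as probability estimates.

wheat: (49/77) × (35/49) × (30/49) × (42/49) × (15/49) ≈ 0.0730215
barley: (20/77) × (9/20) × (13/20) × (8/20) × (16/20) ≈ 0.0243117
oats: (8/77) × (3/8) × (6/8) × (2/8) × (5/8) ≈ 0.00456575
Highest score → wheat.

wheat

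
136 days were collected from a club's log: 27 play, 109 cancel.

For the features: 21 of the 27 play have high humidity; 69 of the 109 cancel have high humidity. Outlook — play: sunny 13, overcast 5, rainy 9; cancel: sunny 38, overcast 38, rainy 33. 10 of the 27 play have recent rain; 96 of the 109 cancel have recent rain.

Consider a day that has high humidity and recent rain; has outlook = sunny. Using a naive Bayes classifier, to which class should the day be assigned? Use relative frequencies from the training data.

cancel

play: (27/136) × (21/27) × (13/27) × (10/27) ≈ 0.0275357
cancel: (109/136) × (69/109) × (38/109) × (96/109) ≈ 0.15578
Highest score → cancel.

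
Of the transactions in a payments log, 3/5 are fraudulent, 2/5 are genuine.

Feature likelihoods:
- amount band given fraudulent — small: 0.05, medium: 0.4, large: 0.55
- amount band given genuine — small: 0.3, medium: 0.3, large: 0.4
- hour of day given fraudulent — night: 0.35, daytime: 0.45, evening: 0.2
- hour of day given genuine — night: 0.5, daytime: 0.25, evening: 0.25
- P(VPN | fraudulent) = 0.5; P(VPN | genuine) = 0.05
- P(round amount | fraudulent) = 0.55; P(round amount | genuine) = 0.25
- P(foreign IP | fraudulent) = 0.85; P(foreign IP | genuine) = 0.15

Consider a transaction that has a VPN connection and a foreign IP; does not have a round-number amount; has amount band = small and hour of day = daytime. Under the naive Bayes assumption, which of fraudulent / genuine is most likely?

fraudulent: 0.6 × 0.05 × 0.45 × 0.5 × (1−0.55) × 0.85 = 0.002581875
genuine: 0.4 × 0.3 × 0.25 × 0.05 × (1−0.25) × 0.15 = 0.00016875
Highest score → fraudulent.

fraudulent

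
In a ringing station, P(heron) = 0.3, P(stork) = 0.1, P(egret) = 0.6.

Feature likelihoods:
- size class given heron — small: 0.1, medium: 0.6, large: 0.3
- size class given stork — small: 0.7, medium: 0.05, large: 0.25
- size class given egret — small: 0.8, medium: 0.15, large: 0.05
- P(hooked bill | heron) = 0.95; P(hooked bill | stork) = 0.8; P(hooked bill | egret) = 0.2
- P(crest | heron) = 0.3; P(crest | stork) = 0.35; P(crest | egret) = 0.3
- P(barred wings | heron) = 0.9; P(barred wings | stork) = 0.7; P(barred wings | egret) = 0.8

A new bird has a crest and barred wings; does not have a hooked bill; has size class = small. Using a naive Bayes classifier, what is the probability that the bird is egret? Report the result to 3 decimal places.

heron: 0.3 × 0.1 × (1−0.95) × 0.3 × 0.9 = 0.000405
stork: 0.1 × 0.7 × (1−0.8) × 0.35 × 0.7 = 0.00343
egret: 0.6 × 0.8 × (1−0.2) × 0.3 × 0.8 = 0.09216
P(egret | x) = 0.09216 / 0.095995 ≈ 0.960

0.960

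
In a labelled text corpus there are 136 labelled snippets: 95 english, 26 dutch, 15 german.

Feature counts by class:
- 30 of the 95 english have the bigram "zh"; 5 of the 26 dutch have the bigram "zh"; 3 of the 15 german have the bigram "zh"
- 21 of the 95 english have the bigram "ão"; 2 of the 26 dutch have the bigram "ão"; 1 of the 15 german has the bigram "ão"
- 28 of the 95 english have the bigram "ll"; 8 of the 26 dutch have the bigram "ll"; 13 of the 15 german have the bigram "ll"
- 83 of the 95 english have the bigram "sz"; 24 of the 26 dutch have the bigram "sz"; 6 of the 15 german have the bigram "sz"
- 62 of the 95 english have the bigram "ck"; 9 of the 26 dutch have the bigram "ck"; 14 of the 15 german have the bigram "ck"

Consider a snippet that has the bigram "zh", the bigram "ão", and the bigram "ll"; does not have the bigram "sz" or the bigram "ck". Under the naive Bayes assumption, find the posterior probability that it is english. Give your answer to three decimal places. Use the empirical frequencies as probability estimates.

0.869

english: (95/136) × (30/95) × (21/95) × (28/95) × (12/95) × (33/95) ≈ 0.000630609
dutch: (26/136) × (5/26) × (2/26) × (8/26) × (2/26) × (17/26) ≈ 0.000043766
german: (15/136) × (3/15) × (1/15) × (13/15) × (9/15) × (1/15) ≈ 0.0000509804
P(english | x) = 0.000630609 / 0.0007253554 ≈ 0.869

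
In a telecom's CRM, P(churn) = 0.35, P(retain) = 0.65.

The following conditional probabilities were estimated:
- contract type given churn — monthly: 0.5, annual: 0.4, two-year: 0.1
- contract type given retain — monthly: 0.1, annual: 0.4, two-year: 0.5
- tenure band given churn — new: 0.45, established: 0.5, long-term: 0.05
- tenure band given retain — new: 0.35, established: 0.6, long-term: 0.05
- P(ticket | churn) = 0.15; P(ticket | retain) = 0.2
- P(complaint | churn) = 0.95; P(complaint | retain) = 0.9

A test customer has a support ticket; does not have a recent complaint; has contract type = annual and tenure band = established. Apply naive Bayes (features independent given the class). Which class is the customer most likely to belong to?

retain

churn: 0.35 × 0.4 × 0.5 × 0.15 × (1−0.95) = 0.000525
retain: 0.65 × 0.4 × 0.6 × 0.2 × (1−0.9) = 0.00312
Highest score → retain.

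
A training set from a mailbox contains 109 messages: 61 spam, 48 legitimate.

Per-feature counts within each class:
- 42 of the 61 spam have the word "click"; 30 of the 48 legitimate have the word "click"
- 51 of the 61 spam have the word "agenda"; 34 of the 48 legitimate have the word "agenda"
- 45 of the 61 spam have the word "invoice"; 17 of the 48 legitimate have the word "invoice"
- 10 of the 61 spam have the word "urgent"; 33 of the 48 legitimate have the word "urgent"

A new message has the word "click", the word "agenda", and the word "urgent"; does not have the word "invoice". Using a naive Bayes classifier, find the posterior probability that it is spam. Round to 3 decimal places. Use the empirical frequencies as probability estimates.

0.138

spam: (61/109) × (42/61) × (51/61) × (16/61) × (10/61) ≈ 0.0138523
legitimate: (48/109) × (30/48) × (34/48) × (31/48) × (33/48) ≈ 0.0865617
P(spam | x) = 0.0138523 / 0.100414 ≈ 0.138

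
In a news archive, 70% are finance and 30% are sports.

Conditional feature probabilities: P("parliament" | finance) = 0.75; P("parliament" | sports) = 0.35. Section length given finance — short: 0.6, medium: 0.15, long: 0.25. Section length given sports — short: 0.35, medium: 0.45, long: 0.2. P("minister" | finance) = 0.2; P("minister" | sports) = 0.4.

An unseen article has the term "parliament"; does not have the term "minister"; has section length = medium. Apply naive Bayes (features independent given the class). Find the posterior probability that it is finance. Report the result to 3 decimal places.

0.690

finance: 0.7 × 0.75 × 0.15 × (1−0.2) = 0.063
sports: 0.3 × 0.35 × 0.45 × (1−0.4) = 0.02835
P(finance | x) = 0.063 / 0.09135 ≈ 0.690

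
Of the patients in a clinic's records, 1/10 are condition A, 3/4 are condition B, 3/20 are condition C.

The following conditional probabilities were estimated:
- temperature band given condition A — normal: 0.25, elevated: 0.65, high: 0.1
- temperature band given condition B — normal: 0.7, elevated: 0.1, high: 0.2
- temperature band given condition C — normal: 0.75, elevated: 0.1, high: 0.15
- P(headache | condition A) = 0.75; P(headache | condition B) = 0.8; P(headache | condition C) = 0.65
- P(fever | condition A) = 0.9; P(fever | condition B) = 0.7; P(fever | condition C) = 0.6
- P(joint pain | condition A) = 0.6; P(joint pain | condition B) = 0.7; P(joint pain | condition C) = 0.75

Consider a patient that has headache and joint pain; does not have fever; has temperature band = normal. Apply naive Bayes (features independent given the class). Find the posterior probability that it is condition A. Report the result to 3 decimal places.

condition A: 0.1 × 0.25 × 0.75 × (1−0.9) × 0.6 = 0.001125
condition B: 0.75 × 0.7 × 0.8 × (1−0.7) × 0.7 = 0.0882
condition C: 0.15 × 0.75 × 0.65 × (1−0.6) × 0.75 = 0.0219375
P(condition A | x) = 0.001125 / 0.1112625 ≈ 0.010

0.010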